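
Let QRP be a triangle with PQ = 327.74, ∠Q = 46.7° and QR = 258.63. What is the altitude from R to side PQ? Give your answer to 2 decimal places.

By the law of cosines, RP² = PQ² + QR² − 2·PQ·QR·cos Q = 58038, so RP ≈ 240.91.
Area = ½·PQ·QR·sin Q ≈ 30844.
The altitude from R has length 2·area/PQ ≈ 188.22.

188.22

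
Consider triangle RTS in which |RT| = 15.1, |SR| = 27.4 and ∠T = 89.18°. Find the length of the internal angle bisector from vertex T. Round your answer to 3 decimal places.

Law of sines: sin S = |RT|·sin T/|SR| ≈ 0.55104.
Since |SR| ≥ |RT|, only the acute value applies: ∠S ≈ 33.44°.
Then ∠R = 180° − ∠T − ∠S ≈ 57.38°.
Law of sines gives |TS| = |SR|·sin R/sin T ≈ 23.081.
The bisector from T has length 2·|RT|·|TS|·cos(∠T/2)/(|RT|+|TS|) ≈ 13.001.

t_T ≈ 13.001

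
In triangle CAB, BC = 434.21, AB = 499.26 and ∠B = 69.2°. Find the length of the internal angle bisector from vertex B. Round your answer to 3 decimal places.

382.321

By the law of cosines, CA² = AB² + BC² − 2·AB·BC·cos B = 2.8384e+05, so CA ≈ 532.76.
The bisector from B has length 2·AB·BC·cos(∠B/2)/(AB+BC) ≈ 382.32.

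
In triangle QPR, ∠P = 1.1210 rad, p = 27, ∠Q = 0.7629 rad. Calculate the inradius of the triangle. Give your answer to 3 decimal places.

6.980

The third angle is ∠R = π − ∠Q − ∠P = 1.2577 rad.
Law of sines: q = p·sin Q/sin P ≈ 20.718.
Law of sines: r = p·sin R/sin P ≈ 28.524.
Area = ½·p·q·sin R ≈ 266.1.
Semiperimeter s = (20.718+27+28.524)/2 = 38.121.
Inradius = area/s = 266.1/38.121 ≈ 6.9803.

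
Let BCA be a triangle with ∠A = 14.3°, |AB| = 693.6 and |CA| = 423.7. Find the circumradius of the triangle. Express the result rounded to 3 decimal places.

By the law of cosines, |BC|² = |CA|² + |AB|² − 2·|CA|·|AB|·cos A = 91057, so |BC| ≈ 301.76.
Area = ½·|CA|·|AB|·sin A ≈ 36294.
Circumradius = |BC|/(2 sin A) ≈ 610.85.

610.846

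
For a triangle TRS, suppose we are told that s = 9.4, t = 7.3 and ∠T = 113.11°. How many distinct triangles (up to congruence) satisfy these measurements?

s·sin T = 9.4·sin(113.11°) ≈ 8.646.
Since ∠T is not acute, a triangle exists only if t > s; here t ≤ s, so there is no triangle.

0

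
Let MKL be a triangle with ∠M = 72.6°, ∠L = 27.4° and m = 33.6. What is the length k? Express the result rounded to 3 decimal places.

The third angle is ∠K = 180° − ∠L − ∠M = 80.00°.
Law of sines: k = m·sin K/sin M ≈ 34.676.

34.676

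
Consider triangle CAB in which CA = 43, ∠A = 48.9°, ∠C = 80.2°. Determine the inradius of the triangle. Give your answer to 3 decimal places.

12.696

The third angle is ∠B = 180° − ∠C − ∠A = 50.90°.
Law of sines: AB = CA·sin C/sin B ≈ 54.601.
Law of sines: BC = CA·sin A/sin B ≈ 41.754.
Area = ½·CA·AB·sin A ≈ 884.62.
Semiperimeter s = (54.601+41.754+43)/2 = 69.677.
Inradius = area/s = 884.62/69.677 ≈ 12.696.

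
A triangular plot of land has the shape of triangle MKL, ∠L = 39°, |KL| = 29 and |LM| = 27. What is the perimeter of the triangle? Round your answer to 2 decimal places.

perimeter ≈ 74.79

By the law of cosines, |MK|² = |KL|² + |LM|² − 2·|KL|·|LM|·cos L = 352.99, so |MK| ≈ 18.788.
Semiperimeter s = (29+27+18.788)/2 = 37.394.
Perimeter = 29 + 27 + 18.788 = 74.788.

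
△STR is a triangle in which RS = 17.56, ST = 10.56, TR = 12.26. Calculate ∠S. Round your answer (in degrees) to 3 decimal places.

By the law of cosines, cos S = (RS² + ST² − TR²) / (2·RS·ST) ≈ 0.72684, so ∠S ≈ 43.38°.

43.378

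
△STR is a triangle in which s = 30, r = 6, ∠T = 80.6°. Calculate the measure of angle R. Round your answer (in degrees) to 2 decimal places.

∠R ≈ 11.53°

By the law of cosines, t² = r² + s² − 2·r·s·cos T = 877.2, so t ≈ 29.618.
Law of cosines again: cos R = (s² + t² − r²)/(2·s·t) ≈ 0.97982, so ∠R ≈ 11.53°.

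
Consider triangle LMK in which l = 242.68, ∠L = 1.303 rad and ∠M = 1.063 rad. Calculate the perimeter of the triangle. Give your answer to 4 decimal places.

The third angle is ∠K = π − ∠L − ∠M = 0.776 rad.
Law of sines: m = l·sin M/sin L ≈ 219.9.
Law of sines: k = l·sin K/sin L ≈ 176.19.
Semiperimeter s = (242.68+219.9+176.19)/2 = 319.38.
Perimeter = 242.68 + 219.9 + 176.19 = 638.77.

perimeter ≈ 638.7660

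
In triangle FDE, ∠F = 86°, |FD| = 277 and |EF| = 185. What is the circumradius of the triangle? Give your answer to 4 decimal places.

By the law of cosines, |DE|² = |EF|² + |FD|² − 2·|EF|·|FD|·cos F = 1.038e+05, so |DE| ≈ 322.19.
Area = ½·|EF|·|FD|·sin F ≈ 25560.
Circumradius = |DE|/(2 sin F) ≈ 161.49.

R ≈ 161.4870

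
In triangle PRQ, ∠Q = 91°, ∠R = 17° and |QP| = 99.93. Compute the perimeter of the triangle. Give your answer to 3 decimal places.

perimeter ≈ 766.731

The third angle is ∠P = 180° − ∠R − ∠Q = 72.00°.
Law of sines: |RQ| = |QP|·sin P/sin R ≈ 325.06.
Law of sines: |PR| = |QP|·sin Q/sin R ≈ 341.74.
Semiperimeter s = (325.06+99.93+341.74)/2 = 383.37.
Perimeter = 325.06 + 99.93 + 341.74 = 766.73.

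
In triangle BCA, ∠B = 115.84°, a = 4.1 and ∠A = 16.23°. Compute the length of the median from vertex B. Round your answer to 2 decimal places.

The third angle is ∠C = 180° − ∠A − ∠B = 47.93°.
Law of sines: b = a·sin B/sin A ≈ 13.203.
Law of sines: c = a·sin C/sin A ≈ 10.889.
Median from B: ½√(2·c² + 2·a² − b²) ≈ 4.911.

4.91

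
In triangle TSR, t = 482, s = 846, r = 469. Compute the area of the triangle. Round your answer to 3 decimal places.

Semiperimeter p = (482 + 846 + 469)/2 = 898.5.
Heron's formula: area = √(898.5·416.5·52.5·429.5) ≈ 91860.

area ≈ 91860.283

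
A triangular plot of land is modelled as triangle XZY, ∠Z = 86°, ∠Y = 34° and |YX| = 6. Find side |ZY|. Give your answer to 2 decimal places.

The third angle is ∠X = 180° − ∠Z − ∠Y = 60.00°.
Law of sines: |ZY| = |YX|·sin X/sin Z ≈ 5.2088.

5.21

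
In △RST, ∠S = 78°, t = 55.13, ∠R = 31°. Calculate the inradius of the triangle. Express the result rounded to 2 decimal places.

The third angle is ∠T = 180° − ∠R − ∠S = 71.00°.
Law of sines: r = t·sin R/sin T ≈ 30.03.
Law of sines: s = t·sin S/sin T ≈ 57.032.
Area = ½·t·r·sin S ≈ 809.69.
Semiperimeter p = (30.03+57.032+55.13)/2 = 71.096.
Inradius = area/p = 809.69/71.096 ≈ 11.389.

11.39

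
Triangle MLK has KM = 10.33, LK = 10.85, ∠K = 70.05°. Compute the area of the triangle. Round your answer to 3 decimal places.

Area = ½·LK·KM·sin K ≈ 52.677.

area ≈ 52.677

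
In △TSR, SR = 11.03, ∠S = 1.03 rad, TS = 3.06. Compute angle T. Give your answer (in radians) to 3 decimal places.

By the law of cosines, RT² = TS² + SR² − 2·TS·SR·cos S = 96.272, so RT ≈ 9.8118.
Law of cosines again: cos T = (RT² + TS² − SR²)/(2·RT·TS) ≈ -0.26687, so ∠T ≈ 1.841 rad.

∠T ≈ 1.841 rad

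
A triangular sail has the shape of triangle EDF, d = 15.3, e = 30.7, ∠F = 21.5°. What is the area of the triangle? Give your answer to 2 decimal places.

area ≈ 86.07

Area = ½·e·d·sin F ≈ 86.075.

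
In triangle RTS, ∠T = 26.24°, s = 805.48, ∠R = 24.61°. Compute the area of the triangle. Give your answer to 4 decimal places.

The third angle is ∠S = 180° − ∠R − ∠T = 129.15°.
Law of sines: r = s·sin R/sin S ≈ 432.54.
Law of sines: t = s·sin T/sin S ≈ 459.23.
Area = ½·s·r·sin T ≈ 77020.

area ≈ 77020.1035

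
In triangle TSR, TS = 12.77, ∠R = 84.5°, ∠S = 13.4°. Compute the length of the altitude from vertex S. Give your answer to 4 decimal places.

h_S ≈ 12.6488

The third angle is ∠T = 180° − ∠S − ∠R = 82.10°.
Law of sines: SR = TS·sin T/sin R ≈ 12.707.
Law of sines: RT = TS·sin S/sin R ≈ 2.9731.
Area = ½·TS·SR·sin S ≈ 18.803.
The altitude from S has length 2·area/RT ≈ 12.649.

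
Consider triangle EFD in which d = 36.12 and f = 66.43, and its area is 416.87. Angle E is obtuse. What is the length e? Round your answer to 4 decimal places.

101.0816

From area = ½·f·d·sin E, we get sin E = 2·area/(f·d) ≈ 0.34747.
Taking the obtuse solution, ∠E ≈ 2.787 rad.
Law of cosines then gives e ≈ 101.08.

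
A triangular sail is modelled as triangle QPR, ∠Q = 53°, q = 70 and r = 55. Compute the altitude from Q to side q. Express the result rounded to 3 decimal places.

Law of sines: sin R = r·sin Q/q ≈ 0.62750.
Since q ≥ r, only the acute value applies: ∠R ≈ 38.87°.
Then ∠P = 180° − ∠Q − ∠R ≈ 88.13°.
Law of sines gives p = q·sin P/sin Q ≈ 87.603.
Area = ½·q·r·sin P ≈ 1924.
The altitude from Q has length 2·area/q ≈ 54.971.

54.971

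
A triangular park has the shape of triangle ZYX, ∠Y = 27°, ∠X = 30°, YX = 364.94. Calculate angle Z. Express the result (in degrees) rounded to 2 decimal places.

123.00

The third angle is ∠Z = 180° − ∠Y − ∠X = 123.00°.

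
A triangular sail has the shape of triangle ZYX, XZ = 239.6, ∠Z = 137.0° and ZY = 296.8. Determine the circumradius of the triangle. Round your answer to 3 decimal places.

R ≈ 366.215

By the law of cosines, YX² = XZ² + ZY² − 2·XZ·ZY·cos Z = 2.4952e+05, so YX ≈ 499.52.
Area = ½·XZ·ZY·sin Z ≈ 24250.
Circumradius = YX/(2 sin Z) ≈ 366.22.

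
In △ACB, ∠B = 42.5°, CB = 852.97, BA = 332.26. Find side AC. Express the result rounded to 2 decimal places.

By the law of cosines, AC² = CB² + BA² − 2·CB·BA·cos B = 4.2005e+05, so AC ≈ 648.12.

648.12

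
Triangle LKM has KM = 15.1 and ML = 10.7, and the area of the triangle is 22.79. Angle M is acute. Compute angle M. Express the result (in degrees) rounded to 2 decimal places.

From area = ½·KM·ML·sin M, we get sin M = 2·area/(KM·ML) ≈ 0.28211.
Taking the acute solution, ∠M ≈ 16.39°.

∠M ≈ 16.39°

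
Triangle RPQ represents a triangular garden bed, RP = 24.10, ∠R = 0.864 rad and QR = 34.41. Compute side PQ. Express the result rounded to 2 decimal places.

By the law of cosines, PQ² = QR² + RP² − 2·QR·RP·cos R = 687.79, so PQ ≈ 26.226.

26.23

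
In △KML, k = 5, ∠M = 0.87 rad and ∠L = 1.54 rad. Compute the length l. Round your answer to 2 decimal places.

7.48

The third angle is ∠K = π − ∠M − ∠L = 0.732 rad.
Law of sines: l = k·sin L/sin K ≈ 7.4809.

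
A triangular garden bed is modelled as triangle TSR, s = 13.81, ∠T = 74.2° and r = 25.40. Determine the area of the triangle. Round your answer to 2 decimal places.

Area = ½·s·r·sin T ≈ 168.76.

area ≈ 168.76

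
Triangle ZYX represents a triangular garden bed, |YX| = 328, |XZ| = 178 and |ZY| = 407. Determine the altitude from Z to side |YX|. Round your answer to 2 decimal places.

Semiperimeter s = (328 + 178 + 407)/2 = 456.5.
Heron's formula: area = √(456.5·128.5·278.5·49.5) ≈ 28437.
The altitude from Z has length 2·area/|YX| ≈ 173.4.

173.40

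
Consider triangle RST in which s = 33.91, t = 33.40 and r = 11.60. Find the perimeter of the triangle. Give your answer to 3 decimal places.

perimeter ≈ 78.910

Perimeter = 11.6 + 33.91 + 33.4 = 78.91.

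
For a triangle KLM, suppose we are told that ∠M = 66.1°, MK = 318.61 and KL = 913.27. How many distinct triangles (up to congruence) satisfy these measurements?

MK·sin M = 318.61·sin(66.1°) ≈ 291.3.
Since KL ≥ MK, exactly one triangle exists.

1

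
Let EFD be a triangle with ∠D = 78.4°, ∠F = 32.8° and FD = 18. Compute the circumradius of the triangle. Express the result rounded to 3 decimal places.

The third angle is ∠E = 180° − ∠F − ∠D = 68.80°.
Law of sines: DE = FD·sin F/sin E ≈ 10.459.
Law of sines: EF = FD·sin D/sin E ≈ 18.912.
Circumradius = FD/(2 sin E) ≈ 9.6533.

9.653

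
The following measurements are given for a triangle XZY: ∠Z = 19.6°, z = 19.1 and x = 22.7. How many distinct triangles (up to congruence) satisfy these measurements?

x·sin Z = 22.7·sin(19.6°) ≈ 7.615.
Since x sin Z < z < x (7.615 < 19.1 < 22.7), two triangles exist.

2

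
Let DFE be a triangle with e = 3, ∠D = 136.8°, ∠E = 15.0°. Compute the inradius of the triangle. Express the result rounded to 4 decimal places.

The third angle is ∠F = 180° − ∠E − ∠D = 28.20°.
Law of sines: d = e·sin D/sin E ≈ 7.9347.
Law of sines: f = e·sin F/sin E ≈ 5.4774.
Area = ½·e·d·sin F ≈ 5.6243.
Semiperimeter s = (7.9347+5.4774+3)/2 = 8.206.
Inradius = area/s = 5.6243/8.206 ≈ 0.68539.

0.6854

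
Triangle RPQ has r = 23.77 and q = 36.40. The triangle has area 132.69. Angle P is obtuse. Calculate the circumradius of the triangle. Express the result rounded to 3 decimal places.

From area = ½·q·r·sin P, we get sin P = 2·area/(q·r) ≈ 0.30672.
Taking the obtuse solution, ∠P ≈ 162.14°.
Law of cosines then gives p ≈ 59.473.
Circumradius = p/(2 sin P) ≈ 96.951.

96.951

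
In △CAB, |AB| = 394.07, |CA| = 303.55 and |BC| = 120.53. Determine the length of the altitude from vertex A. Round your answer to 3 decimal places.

Semiperimeter s = (394.07 + 120.53 + 303.55)/2 = 409.08.
Heron's formula: area = √(409.08·15.005·288.55·105.53) ≈ 13671.
The altitude from A has length 2·area/|BC| ≈ 226.85.

226.850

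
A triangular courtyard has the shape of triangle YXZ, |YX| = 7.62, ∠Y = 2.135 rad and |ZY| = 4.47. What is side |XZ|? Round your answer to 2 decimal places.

10.70

By the law of cosines, |XZ|² = |ZY|² + |YX|² − 2·|ZY|·|YX|·cos Y = 114.47, so |XZ| ≈ 10.699.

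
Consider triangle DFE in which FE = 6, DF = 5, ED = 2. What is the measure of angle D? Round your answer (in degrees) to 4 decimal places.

By the law of cosines, cos D = (ED² + DF² − FE²) / (2·ED·DF) ≈ -0.35000, so ∠D ≈ 110.49°.

110.4873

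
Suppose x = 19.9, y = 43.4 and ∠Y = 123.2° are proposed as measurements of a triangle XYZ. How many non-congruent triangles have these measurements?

x·sin Y = 19.9·sin(123.2°) ≈ 16.65.
Since ∠Y is not acute, a triangle exists only if y > x; here y > x, so there is exactly one triangle.

1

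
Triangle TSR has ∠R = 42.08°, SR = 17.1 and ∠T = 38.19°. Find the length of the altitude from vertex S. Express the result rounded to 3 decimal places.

The third angle is ∠S = 180° − ∠R − ∠T = 99.73°.
Law of sines: RT = SR·sin S/sin T ≈ 27.26.
Law of sines: TS = SR·sin R/sin T ≈ 18.535.
Area = ½·SR·RT·sin R ≈ 156.2.
The altitude from S has length 2·area/RT ≈ 11.46.

h_S ≈ 11.460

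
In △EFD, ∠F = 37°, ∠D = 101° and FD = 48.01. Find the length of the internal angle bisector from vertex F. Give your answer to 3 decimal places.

54.148

The third angle is ∠E = 180° − ∠F − ∠D = 42.00°.
Law of sines: DE = FD·sin F/sin E ≈ 43.18.
Law of sines: EF = FD·sin D/sin E ≈ 70.432.
The bisector from F has length 2·EF·FD·cos(∠F/2)/(EF+FD) ≈ 54.148.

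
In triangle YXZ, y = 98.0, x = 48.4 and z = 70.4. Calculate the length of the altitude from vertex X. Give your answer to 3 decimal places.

Semiperimeter s = (98 + 48.4 + 70.4)/2 = 108.4.
Heron's formula: area = √(108.4·10.4·60·38) ≈ 1603.2.
The altitude from X has length 2·area/x ≈ 66.25.

h_X ≈ 66.250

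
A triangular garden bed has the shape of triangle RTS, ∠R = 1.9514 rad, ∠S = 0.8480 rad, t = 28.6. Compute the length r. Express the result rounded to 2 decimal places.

The third angle is ∠T = π − ∠S − ∠R = 0.3422 rad.
Law of sines: r = t·sin R/sin T ≈ 79.133.

79.13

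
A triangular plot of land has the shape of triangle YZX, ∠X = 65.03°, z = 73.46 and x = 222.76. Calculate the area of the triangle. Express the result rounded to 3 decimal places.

Law of sines: sin Z = z·sin X/x ≈ 0.29895.
Since x ≥ z, only the acute value applies: ∠Z ≈ 17.39°.
Then ∠Y = 180° − ∠X − ∠Z ≈ 97.58°.
Law of sines gives y = x·sin Y/sin X ≈ 243.58.
Area = ½·x·z·sin Y ≈ 8110.6.

8110.561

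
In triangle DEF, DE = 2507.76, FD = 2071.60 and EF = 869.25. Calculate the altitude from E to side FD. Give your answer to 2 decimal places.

Semiperimeter s = (869.25 + 2071.6 + 2507.8)/2 = 2724.3.
Heron's formula: area = √(2724.3·1855.1·652.71·216.55) ≈ 8.4516e+05.
The altitude from E has length 2·area/FD ≈ 815.95.

h_E ≈ 815.95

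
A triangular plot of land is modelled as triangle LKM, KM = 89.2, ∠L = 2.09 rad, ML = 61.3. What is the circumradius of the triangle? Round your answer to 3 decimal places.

R ≈ 51.370

Law of sines: sin K = ML·sin L/KM ≈ 0.59665.
Since KM ≥ ML, only the acute value applies: ∠K ≈ 0.639 rad.
Then ∠M = π − ∠L − ∠K ≈ 0.412 rad.
Law of sines gives LK = KM·sin M/sin L ≈ 41.166.
Circumradius = KM/(2 sin L) ≈ 51.37.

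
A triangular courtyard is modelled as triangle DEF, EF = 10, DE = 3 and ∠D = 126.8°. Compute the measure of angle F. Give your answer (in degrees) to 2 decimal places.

13.90

Law of sines: sin F = DE·sin D/EF ≈ 0.24022.
Since EF ≥ DE, only the acute value applies: ∠F ≈ 13.90°.
Then ∠E = 180° − ∠D − ∠F ≈ 39.30°.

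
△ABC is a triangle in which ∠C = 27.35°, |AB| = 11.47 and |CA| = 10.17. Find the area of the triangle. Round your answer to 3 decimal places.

Law of sines: sin B = |CA|·sin C/|AB| ≈ 0.40735.
Since |AB| ≥ |CA|, only the acute value applies: ∠B ≈ 24.04°.
Then ∠A = 180° − ∠C − ∠B ≈ 128.61°.
Law of sines gives |BC| = |AB|·sin A/sin C ≈ 19.508.
Area = ½·|AB|·|CA|·sin A ≈ 45.575.

area ≈ 45.575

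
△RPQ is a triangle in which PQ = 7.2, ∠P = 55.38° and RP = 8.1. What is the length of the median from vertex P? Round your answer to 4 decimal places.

6.7771

By the law of cosines, QR² = RP² + PQ² − 2·RP·PQ·cos P = 51.183, so QR ≈ 7.1542.
Median from P: ½√(2·RP² + 2·PQ² − QR²) ≈ 6.7771.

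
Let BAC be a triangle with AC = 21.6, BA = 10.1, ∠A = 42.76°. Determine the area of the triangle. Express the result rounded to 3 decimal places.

area ≈ 74.058

Area = ½·BA·AC·sin A ≈ 74.058.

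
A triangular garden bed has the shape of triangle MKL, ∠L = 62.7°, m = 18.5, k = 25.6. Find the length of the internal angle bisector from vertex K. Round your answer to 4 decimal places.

t_K ≈ 16.6645

By the law of cosines, l² = m² + k² − 2·m·k·cos L = 563.18, so l ≈ 23.731.
Law of cosines again: cos K = (l² + m² − k²)/(2·l·m) ≈ 0.28480, so ∠K ≈ 73.45°.
The bisector from K has length 2·l·m·cos(∠K/2)/(l+m) ≈ 16.664.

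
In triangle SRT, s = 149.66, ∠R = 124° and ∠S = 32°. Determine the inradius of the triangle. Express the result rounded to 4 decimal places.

28.5810

The third angle is ∠T = 180° − ∠S − ∠R = 24.00°.
Law of sines: r = s·sin R/sin S ≈ 234.14.
Law of sines: t = s·sin T/sin S ≈ 114.87.
Area = ½·s·r·sin T ≈ 7126.2.
Semiperimeter p = (149.66+234.14+114.87)/2 = 249.33.
Inradius = area/p = 7126.2/249.33 ≈ 28.581.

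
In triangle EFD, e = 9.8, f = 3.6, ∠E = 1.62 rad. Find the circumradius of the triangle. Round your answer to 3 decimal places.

R ≈ 4.906

Law of sines: sin F = f·sin E/e ≈ 0.36690.
Since e ≥ f, only the acute value applies: ∠F ≈ 0.376 rad.
Then ∠D = π − ∠E − ∠F ≈ 1.146 rad.
Law of sines gives d = e·sin D/sin E ≈ 8.9395.
Circumradius = e/(2 sin E) ≈ 4.9059.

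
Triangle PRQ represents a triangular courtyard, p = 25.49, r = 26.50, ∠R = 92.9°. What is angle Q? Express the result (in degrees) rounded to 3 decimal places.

∠Q ≈ 13.226°

Law of sines: sin P = p·sin R/r ≈ 0.96065.
Since r ≥ p, only the acute value applies: ∠P ≈ 73.87°.
Then ∠Q = 180° − ∠R − ∠P ≈ 13.23°.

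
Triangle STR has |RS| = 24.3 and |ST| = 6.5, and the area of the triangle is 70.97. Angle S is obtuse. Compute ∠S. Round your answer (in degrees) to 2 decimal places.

From area = ½·|RS|·|ST|·sin S, we get sin S = 2·area/(|RS|·|ST|) ≈ 0.89864.
Taking the obtuse solution, ∠S ≈ 116.02°.

116.02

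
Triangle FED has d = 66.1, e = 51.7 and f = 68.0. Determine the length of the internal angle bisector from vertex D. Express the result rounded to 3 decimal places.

t_D ≈ 49.432

By the law of cosines, cos D = (f² + e² − d²) / (2·f·e) ≈ 0.41638, so ∠D ≈ 65.39°.
The bisector from D has length 2·f·e·cos(∠D/2)/(f+e) ≈ 49.432.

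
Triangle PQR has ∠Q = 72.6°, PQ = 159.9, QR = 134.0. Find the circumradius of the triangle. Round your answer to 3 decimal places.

91.822

By the law of cosines, RP² = PQ² + QR² − 2·PQ·QR·cos Q = 30709, so RP ≈ 175.24.
Area = ½·PQ·QR·sin Q ≈ 10223.
Circumradius = RP/(2 sin Q) ≈ 91.822.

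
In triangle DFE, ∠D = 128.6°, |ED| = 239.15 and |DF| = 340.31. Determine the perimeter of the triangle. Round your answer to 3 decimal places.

1103.438

By the law of cosines, |FE|² = |ED|² + |DF|² − 2·|ED|·|DF|·cos D = 2.7455e+05, so |FE| ≈ 523.98.
Semiperimeter s = (523.98+239.15+340.31)/2 = 551.72.
Perimeter = 523.98 + 239.15 + 340.31 = 1103.4.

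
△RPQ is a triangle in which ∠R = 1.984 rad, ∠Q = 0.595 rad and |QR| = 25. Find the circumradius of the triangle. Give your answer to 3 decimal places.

23.435

The third angle is ∠P = π − ∠Q − ∠R = 0.563 rad.
Law of sines: |PQ| = |QR|·sin R/sin P ≈ 42.926.
Law of sines: |RP| = |QR|·sin Q/sin P ≈ 26.271.
Circumradius = |QR|/(2 sin P) ≈ 23.435.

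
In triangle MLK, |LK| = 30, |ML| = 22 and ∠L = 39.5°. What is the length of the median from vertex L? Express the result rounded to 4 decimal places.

By the law of cosines, |KM|² = |ML|² + |LK|² − 2·|ML|·|LK|·cos L = 365.46, so |KM| ≈ 19.117.
Median from L: ½√(2·|ML|² + 2·|LK|² − |KM|²) ≈ 24.508.

m_L ≈ 24.5079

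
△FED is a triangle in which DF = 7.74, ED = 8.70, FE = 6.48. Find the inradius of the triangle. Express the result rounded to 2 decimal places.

Semiperimeter s = (8.7 + 7.74 + 6.48)/2 = 11.46.
Heron's formula: area = √(11.46·2.76·3.72·4.98) ≈ 24.207.
Inradius = area/s = 24.207/11.46 ≈ 2.1123.

2.11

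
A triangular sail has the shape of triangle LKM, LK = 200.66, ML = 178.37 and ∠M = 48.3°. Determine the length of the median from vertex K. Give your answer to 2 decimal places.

Law of sines: sin K = ML·sin M/LK ≈ 0.66370.
Since LK ≥ ML, only the acute value applies: ∠K ≈ 41.58°.
Then ∠L = 180° − ∠M − ∠K ≈ 90.12°.
Law of sines gives KM = LK·sin L/sin M ≈ 268.75.
Median from K: ½√(2·LK² + 2·KM² − ML²) ≈ 219.75.

219.75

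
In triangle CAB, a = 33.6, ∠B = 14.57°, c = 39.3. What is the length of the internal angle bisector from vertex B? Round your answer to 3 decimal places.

t_B ≈ 35.935

By the law of cosines, b² = c² + a² − 2·c·a·cos B = 117.42, so b ≈ 10.836.
The bisector from B has length 2·c·a·cos(∠B/2)/(c+a) ≈ 35.935.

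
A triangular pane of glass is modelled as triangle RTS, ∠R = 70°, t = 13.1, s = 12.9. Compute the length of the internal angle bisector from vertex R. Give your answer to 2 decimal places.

By the law of cosines, r² = t² + s² − 2·t·s·cos R = 222.42, so r ≈ 14.914.
The bisector from R has length 2·t·s·cos(∠R/2)/(t+s) ≈ 10.648.

t_R ≈ 10.65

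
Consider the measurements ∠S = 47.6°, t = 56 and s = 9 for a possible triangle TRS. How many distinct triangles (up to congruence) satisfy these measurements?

t·sin S = 56·sin(47.6°) ≈ 41.35.
Since s = 9 < 41.35 = t sin S, no triangle exists.

0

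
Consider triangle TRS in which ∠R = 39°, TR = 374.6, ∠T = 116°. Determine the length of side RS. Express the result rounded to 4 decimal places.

796.6723

The third angle is ∠S = 180° − ∠T − ∠R = 25.00°.
Law of sines: RS = TR·sin T/sin S ≈ 796.67.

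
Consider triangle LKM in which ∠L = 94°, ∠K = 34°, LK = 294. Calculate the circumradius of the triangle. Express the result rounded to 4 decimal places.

186.5457

The third angle is ∠M = 180° − ∠L − ∠K = 52.00°.
Law of sines: KM = LK·sin L/sin M ≈ 372.18.
Law of sines: ML = LK·sin K/sin M ≈ 208.63.
Circumradius = LK/(2 sin M) ≈ 186.55.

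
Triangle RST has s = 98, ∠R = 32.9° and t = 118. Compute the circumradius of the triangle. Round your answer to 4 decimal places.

59.0083

By the law of cosines, r² = s² + t² − 2·s·t·cos R = 4109.3, so r ≈ 64.104.
Area = ½·s·t·sin R ≈ 3140.6.
Circumradius = r/(2 sin R) ≈ 59.008.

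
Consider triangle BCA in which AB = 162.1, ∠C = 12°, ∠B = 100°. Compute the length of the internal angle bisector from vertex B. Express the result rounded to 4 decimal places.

170.2213

The third angle is ∠A = 180° − ∠B − ∠C = 68.00°.
Law of sines: CA = AB·sin B/sin C ≈ 767.81.
Law of sines: BC = AB·sin A/sin C ≈ 722.89.
The bisector from B has length 2·AB·BC·cos(∠B/2)/(AB+BC) ≈ 170.22.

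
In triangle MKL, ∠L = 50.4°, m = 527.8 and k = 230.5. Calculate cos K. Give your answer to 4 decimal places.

By the law of cosines, l² = m² + k² − 2·m·k·cos L = 1.7661e+05, so l ≈ 420.25.
Law of cosines again: cos K = (l² + m² − k²)/(2·l·m) ≈ 0.90631, so ∠K ≈ 25.00°.

cos K ≈ 0.9063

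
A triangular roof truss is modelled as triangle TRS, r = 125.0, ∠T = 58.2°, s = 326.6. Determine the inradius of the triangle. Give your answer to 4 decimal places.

47.3262

By the law of cosines, t² = r² + s² − 2·r·s·cos T = 79267, so t ≈ 281.54.
Area = ½·r·s·sin T ≈ 17348.
Semiperimeter p = (281.54+125+326.6)/2 = 366.57.
Inradius = area/p = 17348/366.57 ≈ 47.326.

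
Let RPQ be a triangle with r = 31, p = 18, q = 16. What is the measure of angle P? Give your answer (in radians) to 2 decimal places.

∠P ≈ 0.45 rad

By the law of cosines, cos P = (q² + r² − p²) / (2·q·r) ≈ 0.90020, so ∠P ≈ 0.451 rad.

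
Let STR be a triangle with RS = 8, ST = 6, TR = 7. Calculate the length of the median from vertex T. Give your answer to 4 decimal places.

Median from T: ½√(2·ST² + 2·TR² − RS²) ≈ 5.1478.

m_T ≈ 5.1478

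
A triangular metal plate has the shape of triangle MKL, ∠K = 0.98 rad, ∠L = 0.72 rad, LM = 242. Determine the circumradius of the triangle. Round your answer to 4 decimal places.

The third angle is ∠M = π − ∠K − ∠L = 1.442 rad.
Law of sines: KL = LM·sin M/sin K ≈ 288.96.
Law of sines: MK = LM·sin L/sin K ≈ 192.14.
Circumradius = LM/(2 sin K) ≈ 145.7.

R ≈ 145.6958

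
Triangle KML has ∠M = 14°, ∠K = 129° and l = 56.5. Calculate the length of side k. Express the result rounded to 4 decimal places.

72.9605

The third angle is ∠L = 180° − ∠K − ∠M = 37.00°.
Law of sines: k = l·sin K/sin L ≈ 72.961.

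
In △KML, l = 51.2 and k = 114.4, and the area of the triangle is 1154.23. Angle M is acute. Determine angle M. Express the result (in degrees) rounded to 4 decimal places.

23.2110

From area = ½·l·k·sin M, we get sin M = 2·area/(l·k) ≈ 0.39412.
Taking the acute solution, ∠M ≈ 23.21°.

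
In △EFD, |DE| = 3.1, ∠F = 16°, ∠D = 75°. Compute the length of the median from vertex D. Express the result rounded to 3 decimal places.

m_D ≈ 6.207

The third angle is ∠E = 180° − ∠F − ∠D = 89.00°.
Law of sines: |FD| = |DE|·sin E/sin F ≈ 11.245.
Law of sines: |EF| = |DE|·sin D/sin F ≈ 10.863.
Median from D: ½√(2·|FD|² + 2·|DE|² − |EF|²) ≈ 6.2069.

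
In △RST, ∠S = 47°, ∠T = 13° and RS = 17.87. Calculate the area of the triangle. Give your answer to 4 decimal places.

area ≈ 449.5616

The third angle is ∠R = 180° − ∠S − ∠T = 120.00°.
Law of sines: ST = RS·sin R/sin T ≈ 68.797.
Law of sines: TR = RS·sin S/sin T ≈ 58.098.
Area = ½·RS·ST·sin S ≈ 449.56.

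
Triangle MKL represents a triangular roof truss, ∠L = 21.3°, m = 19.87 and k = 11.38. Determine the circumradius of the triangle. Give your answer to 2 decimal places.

By the law of cosines, l² = m² + k² − 2·m·k·cos L = 102.97, so l ≈ 10.148.
Area = ½·m·k·sin L ≈ 41.069.
Circumradius = l/(2 sin L) ≈ 13.968.

R ≈ 13.97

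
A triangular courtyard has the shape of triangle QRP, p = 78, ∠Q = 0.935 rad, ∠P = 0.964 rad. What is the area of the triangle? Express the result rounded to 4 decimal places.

area ≈ 2820.4554

The third angle is ∠R = π − ∠P − ∠Q = 1.243 rad.
Law of sines: q = p·sin Q/sin P ≈ 76.397.
Law of sines: r = p·sin R/sin P ≈ 89.882.
Area = ½·p·q·sin R ≈ 2820.5.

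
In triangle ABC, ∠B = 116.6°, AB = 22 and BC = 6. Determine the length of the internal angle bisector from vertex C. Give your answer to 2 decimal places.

By the law of cosines, CA² = AB² + BC² − 2·AB·BC·cos B = 638.21, so CA ≈ 25.263.
Law of cosines again: cos C = (BC² + CA² − AB²)/(2·BC·CA) ≈ 0.62743, so ∠C ≈ 51.14°.
The bisector from C has length 2·BC·CA·cos(∠C/2)/(BC+CA) ≈ 8.7472.

8.75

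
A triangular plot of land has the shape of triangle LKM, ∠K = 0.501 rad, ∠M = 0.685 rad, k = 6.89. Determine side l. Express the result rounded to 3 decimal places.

The third angle is ∠L = π − ∠K − ∠M = 1.956 rad.
Law of sines: l = k·sin L/sin K ≈ 13.296.

13.296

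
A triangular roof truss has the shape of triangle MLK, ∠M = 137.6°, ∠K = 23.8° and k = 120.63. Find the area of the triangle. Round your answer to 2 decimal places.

The third angle is ∠L = 180° − ∠K − ∠M = 18.60°.
Law of sines: m = k·sin M/sin K ≈ 201.57.
Law of sines: l = k·sin L/sin K ≈ 95.345.
Area = ½·k·m·sin L ≈ 3877.7.

3877.74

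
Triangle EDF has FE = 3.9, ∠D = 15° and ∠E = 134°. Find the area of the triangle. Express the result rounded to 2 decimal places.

10.89

The third angle is ∠F = 180° − ∠E − ∠D = 31.00°.
Law of sines: DF = FE·sin E/sin D ≈ 10.839.
Law of sines: ED = FE·sin F/sin D ≈ 7.7608.
Area = ½·FE·DF·sin F ≈ 10.886.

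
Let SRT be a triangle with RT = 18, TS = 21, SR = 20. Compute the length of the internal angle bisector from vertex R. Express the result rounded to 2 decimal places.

15.81

By the law of cosines, cos R = (SR² + RT² − TS²) / (2·SR·RT) ≈ 0.39306, so ∠R ≈ 66.86°.
The bisector from R has length 2·SR·RT·cos(∠R/2)/(SR+RT) ≈ 15.813.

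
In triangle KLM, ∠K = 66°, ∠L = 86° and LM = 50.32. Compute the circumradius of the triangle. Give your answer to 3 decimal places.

27.541

The third angle is ∠M = 180° − ∠K − ∠L = 28.00°.
Law of sines: MK = LM·sin L/sin K ≈ 54.948.
Law of sines: KL = LM·sin M/sin K ≈ 25.859.
Circumradius = LM/(2 sin K) ≈ 27.541.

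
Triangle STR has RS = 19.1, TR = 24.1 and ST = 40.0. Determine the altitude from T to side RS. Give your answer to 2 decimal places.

16.95

Semiperimeter s = (24.1 + 19.1 + 40)/2 = 41.6.
Heron's formula: area = √(41.6·17.5·22.5·1.6) ≈ 161.89.
The altitude from T has length 2·area/RS ≈ 16.952.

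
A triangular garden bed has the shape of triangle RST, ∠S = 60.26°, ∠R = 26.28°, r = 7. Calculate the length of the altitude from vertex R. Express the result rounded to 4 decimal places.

The third angle is ∠T = 180° − ∠R − ∠S = 93.46°.
Law of sines: s = r·sin S/sin R ≈ 13.728.
Law of sines: t = r·sin T/sin R ≈ 15.781.
Area = ½·r·s·sin T ≈ 47.959.
The altitude from R has length 2·area/r ≈ 13.703.

h_R ≈ 13.7026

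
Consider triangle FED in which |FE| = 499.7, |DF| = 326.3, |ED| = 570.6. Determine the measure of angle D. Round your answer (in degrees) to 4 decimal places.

By the law of cosines, cos D = (|ED|² + |DF|² − |FE|²) / (2·|ED|·|DF|) ≈ 0.48971, so ∠D ≈ 60.68°.

60.6783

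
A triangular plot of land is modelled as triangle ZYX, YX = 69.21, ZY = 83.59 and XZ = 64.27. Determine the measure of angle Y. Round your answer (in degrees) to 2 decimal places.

∠Y ≈ 48.63°

By the law of cosines, cos Y = (ZY² + YX² − XZ²) / (2·ZY·YX) ≈ 0.66088, so ∠Y ≈ 48.63°.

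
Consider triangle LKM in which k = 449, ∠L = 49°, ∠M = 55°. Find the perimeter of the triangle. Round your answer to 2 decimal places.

The third angle is ∠K = 180° − ∠M − ∠L = 76.00°.
Law of sines: l = k·sin L/sin K ≈ 349.24.
Law of sines: m = k·sin M/sin K ≈ 379.06.
Semiperimeter s = (349.24+449+379.06)/2 = 588.65.
Perimeter = 349.24 + 449 + 379.06 = 1177.3.

1177.30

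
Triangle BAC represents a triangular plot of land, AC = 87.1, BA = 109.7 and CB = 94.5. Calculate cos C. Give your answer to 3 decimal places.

cos C ≈ 0.272

By the law of cosines, cos C = (AC² + CB² − BA²) / (2·AC·CB) ≈ 0.27230, so ∠C ≈ 1.295 rad.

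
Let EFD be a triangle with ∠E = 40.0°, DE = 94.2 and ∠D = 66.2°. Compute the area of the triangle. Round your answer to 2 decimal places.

The third angle is ∠F = 180° − ∠D − ∠E = 73.80°.
Law of sines: FD = DE·sin E/sin F ≈ 63.054.
Law of sines: EF = DE·sin D/sin F ≈ 89.753.
Area = ½·DE·FD·sin D ≈ 2717.3.

2717.30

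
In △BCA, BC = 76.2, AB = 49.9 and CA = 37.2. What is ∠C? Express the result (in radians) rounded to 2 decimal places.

By the law of cosines, cos C = (BC² + CA² − AB²) / (2·BC·CA) ≈ 0.82908, so ∠C ≈ 0.5933 rad.

∠C ≈ 0.59 rad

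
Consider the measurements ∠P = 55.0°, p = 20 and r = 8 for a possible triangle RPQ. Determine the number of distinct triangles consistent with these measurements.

r·sin P = 8·sin(55.0°) ≈ 6.553.
Since p ≥ r, exactly one triangle exists.

1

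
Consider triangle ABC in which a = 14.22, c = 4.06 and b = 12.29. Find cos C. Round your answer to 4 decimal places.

cos C ≈ 0.9635

By the law of cosines, cos C = (a² + b² − c²) / (2·a·b) ≈ 0.96350, so ∠C ≈ 15.53°.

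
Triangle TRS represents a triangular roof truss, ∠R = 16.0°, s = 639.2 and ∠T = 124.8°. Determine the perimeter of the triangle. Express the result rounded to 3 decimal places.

perimeter ≈ 1748.430

The third angle is ∠S = 180° − ∠T − ∠R = 39.20°.
Law of sines: t = s·sin T/sin S ≈ 830.47.
Law of sines: r = s·sin R/sin S ≈ 278.76.
Semiperimeter p = (830.47+278.76+639.2)/2 = 874.22.
Perimeter = 830.47 + 278.76 + 639.2 = 1748.4.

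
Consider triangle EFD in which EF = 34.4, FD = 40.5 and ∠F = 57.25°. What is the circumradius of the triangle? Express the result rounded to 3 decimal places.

R ≈ 21.569

By the law of cosines, DE² = EF² + FD² − 2·EF·FD·cos F = 1316.2, so DE ≈ 36.28.
Area = ½·EF·FD·sin F ≈ 585.87.
Circumradius = DE/(2 sin F) ≈ 21.569.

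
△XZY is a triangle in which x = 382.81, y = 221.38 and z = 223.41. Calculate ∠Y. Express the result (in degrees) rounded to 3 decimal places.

∠Y ≈ 30.456°

By the law of cosines, cos Y = (x² + z² − y²) / (2·x·z) ≈ 0.86202, so ∠Y ≈ 30.46°.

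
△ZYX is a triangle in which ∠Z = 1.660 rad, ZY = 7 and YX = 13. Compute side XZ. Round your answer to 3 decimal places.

Law of sines: sin X = ZY·sin Z/YX ≈ 0.53632.
Since YX ≥ ZY, only the acute value applies: ∠X ≈ 0.566 rad.
Then ∠Y = π − ∠Z − ∠X ≈ 0.916 rad.
Law of sines gives XZ = YX·sin Y/sin Z ≈ 10.349.

10.349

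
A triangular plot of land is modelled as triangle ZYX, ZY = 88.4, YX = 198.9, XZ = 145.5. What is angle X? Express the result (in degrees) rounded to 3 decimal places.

By the law of cosines, cos X = (YX² + XZ² − ZY²) / (2·YX·XZ) ≈ 0.91425, so ∠X ≈ 23.90°.

23.900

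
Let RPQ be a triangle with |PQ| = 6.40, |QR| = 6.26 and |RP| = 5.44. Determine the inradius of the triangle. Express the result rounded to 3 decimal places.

Semiperimeter s = (6.4 + 6.26 + 5.44)/2 = 9.05.
Heron's formula: area = √(9.05·2.65·2.79·3.61) ≈ 15.542.
Inradius = area/s = 15.542/9.05 ≈ 1.7173.

1.717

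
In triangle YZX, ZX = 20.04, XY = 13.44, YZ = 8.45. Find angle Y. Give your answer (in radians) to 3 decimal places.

By the law of cosines, cos Y = (XY² + YZ² − ZX²) / (2·XY·YZ) ≈ -0.65848, so ∠Y ≈ 2.290 rad.

2.290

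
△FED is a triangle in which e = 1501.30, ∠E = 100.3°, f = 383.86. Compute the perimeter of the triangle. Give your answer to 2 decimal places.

Law of sines: sin F = f·sin E/e ≈ 0.25156.
Since e ≥ f, only the acute value applies: ∠F ≈ 14.57°.
Then ∠D = 180° − ∠E − ∠F ≈ 65.13°.
Law of sines gives d = e·sin D/sin E ≈ 1384.4.
Semiperimeter s = (383.86+1501.3+1384.4)/2 = 1634.8.
Perimeter = 383.86 + 1501.3 + 1384.4 = 3269.5.

perimeter ≈ 3269.54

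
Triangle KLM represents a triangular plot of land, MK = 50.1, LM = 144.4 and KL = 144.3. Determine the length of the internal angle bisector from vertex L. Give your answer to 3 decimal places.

By the law of cosines, cos L = (KL² + LM² − MK²) / (2·KL·LM) ≈ 0.93977, so ∠L ≈ 19.99°.
The bisector from L has length 2·KL·LM·cos(∠L/2)/(KL+LM) ≈ 142.16.

t_L ≈ 142.160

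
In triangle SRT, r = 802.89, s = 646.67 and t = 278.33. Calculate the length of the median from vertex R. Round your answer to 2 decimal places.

Median from R: ½√(2·t² + 2·s² − r²) ≈ 294.39.

294.39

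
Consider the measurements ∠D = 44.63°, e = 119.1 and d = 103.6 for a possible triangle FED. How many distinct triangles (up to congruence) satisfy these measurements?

e·sin D = 119.1·sin(44.63°) ≈ 83.67.
Since e sin D < d < e (83.67 < 103.6 < 119.1), two triangles exist.

2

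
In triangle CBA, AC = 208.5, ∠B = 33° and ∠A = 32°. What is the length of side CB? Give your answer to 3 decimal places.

202.865

The third angle is ∠C = 180° − ∠B − ∠A = 115.00°.
Law of sines: CB = AC·sin A/sin B ≈ 202.86.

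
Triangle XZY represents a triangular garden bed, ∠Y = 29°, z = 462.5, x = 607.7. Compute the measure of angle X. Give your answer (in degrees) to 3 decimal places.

By the law of cosines, y² = x² + z² − 2·x·z·cos Y = 91562, so y ≈ 302.59.
Law of cosines again: cos X = (z² + y² − x²)/(2·z·y) ≈ -0.22805, so ∠X ≈ 103.18°.

103.182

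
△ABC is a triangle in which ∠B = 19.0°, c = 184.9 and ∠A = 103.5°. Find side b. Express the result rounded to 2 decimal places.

The third angle is ∠C = 180° − ∠A − ∠B = 57.50°.
Law of sines: b = c·sin B/sin C ≈ 71.376.

71.38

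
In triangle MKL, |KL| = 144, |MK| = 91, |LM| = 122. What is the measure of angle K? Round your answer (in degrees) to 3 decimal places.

∠K ≈ 57.367°

By the law of cosines, cos K = (|MK|² + |KL|² − |LM|²) / (2·|MK|·|KL|) ≈ 0.53926, so ∠K ≈ 57.37°.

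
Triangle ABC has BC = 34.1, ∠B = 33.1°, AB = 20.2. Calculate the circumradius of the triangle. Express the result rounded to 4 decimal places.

By the law of cosines, CA² = AB² + BC² − 2·AB·BC·cos B = 416.78, so CA ≈ 20.415.
Area = ½·AB·BC·sin B ≈ 188.08.
Circumradius = CA/(2 sin B) ≈ 18.692.

R ≈ 18.6916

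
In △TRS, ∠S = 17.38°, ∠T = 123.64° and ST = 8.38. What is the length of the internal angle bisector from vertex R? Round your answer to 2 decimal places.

t_R ≈ 5.52

The third angle is ∠R = 180° − ∠S − ∠T = 38.98°.
Law of sines: RS = ST·sin T/sin R ≈ 11.091.
Law of sines: TR = ST·sin S/sin R ≈ 3.9793.
The bisector from R has length 2·TR·RS·cos(∠R/2)/(TR+RS) ≈ 5.5215.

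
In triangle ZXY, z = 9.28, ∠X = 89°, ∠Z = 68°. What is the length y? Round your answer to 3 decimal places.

The third angle is ∠Y = 180° − ∠Z − ∠X = 23.00°.
Law of sines: y = z·sin Y/sin Z ≈ 3.9108.

3.911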